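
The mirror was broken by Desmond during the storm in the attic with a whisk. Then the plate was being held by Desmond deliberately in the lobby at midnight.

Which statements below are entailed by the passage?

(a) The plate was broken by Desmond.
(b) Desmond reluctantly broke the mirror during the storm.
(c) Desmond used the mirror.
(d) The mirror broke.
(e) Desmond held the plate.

(a) Not entailed — Desmond broke the mirror, not the plate; the plate belongs to the holding event.
(b) Not entailed — 'reluctantly' adds information not in the original event.
(c) Not entailed — the mirror is the patient, not an instrument — Desmond used a whisk.
(d) Entailed — 'Desmond broke the mirror' is causative; it entails the inchoative 'the mirror broke'.
(e) Entailed — 'hold' is an activity; 'was holding' entails that some holding happened, so 'held' holds.

(d), (e)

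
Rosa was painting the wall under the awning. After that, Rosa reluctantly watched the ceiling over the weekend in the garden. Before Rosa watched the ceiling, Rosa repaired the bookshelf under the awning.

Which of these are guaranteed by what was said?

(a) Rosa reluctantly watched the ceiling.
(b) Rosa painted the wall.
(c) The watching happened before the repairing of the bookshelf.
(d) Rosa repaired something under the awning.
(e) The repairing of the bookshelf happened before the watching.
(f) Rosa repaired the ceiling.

(a) Entailed — every conjunct here is already in the original watching event.
(b) Not entailed — 'was painting' is progressive on an accomplishment; it does not entail the completed 'painted'.
(c) Not entailed — the narrative places the repairing before the watching, not after.
(d) Entailed — every conjunct here is already in the original repairing event.
(e) Entailed — the narrative places the repairing before the watching.
(f) Not entailed — Rosa repaired the bookshelf, not the ceiling; the ceiling belongs to the watching event.

(a), (d), (e)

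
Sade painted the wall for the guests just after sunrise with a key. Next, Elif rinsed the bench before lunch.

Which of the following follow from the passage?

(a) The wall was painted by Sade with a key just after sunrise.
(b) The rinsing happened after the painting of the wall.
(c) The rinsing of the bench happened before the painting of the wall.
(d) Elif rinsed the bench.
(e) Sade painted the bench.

(a), (b), (d)

(a) Entailed — every conjunct here is already in the original painting event.
(b) Entailed — the narrative places the painting before the rinsing.
(c) Not entailed — the narrative places the painting before the rinsing, not after.
(d) Entailed — every conjunct here is already in the original rinsing event.
(e) Not entailed — Sade painted the wall, not the bench; the bench belongs to the rinsing event.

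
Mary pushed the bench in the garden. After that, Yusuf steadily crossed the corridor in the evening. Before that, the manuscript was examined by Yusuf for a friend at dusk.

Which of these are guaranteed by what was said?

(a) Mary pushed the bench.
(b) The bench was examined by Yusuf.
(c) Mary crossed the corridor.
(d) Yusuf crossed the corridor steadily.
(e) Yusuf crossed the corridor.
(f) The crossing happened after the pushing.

(a) Entailed — the original entails any weakening of itself; this just drops 'in the garden'.
(b) Not entailed — Yusuf examined the manuscript, not the bench; the bench belongs to the pushing event.
(c) Not entailed — the passage has Yusuf crossing the corridor, not Mary.
(d) Entailed — dropping 'in the evening' leaves a sub-description the original still satisfies.
(e) Entailed — every conjunct here is already in the original crossing event.
(f) Entailed — the narrative places the pushing before the crossing.

(a), (d), (e), (f)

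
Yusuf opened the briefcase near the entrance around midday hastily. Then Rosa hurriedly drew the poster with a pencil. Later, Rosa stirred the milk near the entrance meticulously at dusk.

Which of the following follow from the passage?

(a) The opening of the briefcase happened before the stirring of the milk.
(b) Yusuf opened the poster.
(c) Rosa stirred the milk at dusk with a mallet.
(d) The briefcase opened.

(a) Entailed — the narrative places the opening before the stirring.
(b) Not entailed — Yusuf opened the briefcase, not the poster; the poster belongs to the drawing event.
(c) Not entailed — 'with a mallet' adds information not in the original event.
(d) Entailed — 'Yusuf opened the briefcase' is causative; it entails the inchoative 'the briefcase opened'.

(a), (d)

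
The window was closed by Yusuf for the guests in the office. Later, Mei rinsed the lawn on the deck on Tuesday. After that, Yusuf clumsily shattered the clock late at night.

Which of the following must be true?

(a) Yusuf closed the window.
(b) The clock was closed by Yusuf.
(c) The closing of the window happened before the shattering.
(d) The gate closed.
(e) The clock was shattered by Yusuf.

(a), (c), (e)

(a) Entailed — dropping 'for the guests', 'in the office' leaves a sub-description the original still satisfies.
(b) Not entailed — Yusuf closed the window, not the clock; the clock belongs to the shattering event.
(c) Entailed — the narrative places the closing before the shattering.
(d) Not entailed — the window is what closed, not the gate.
(e) Entailed — this follows by dropping conjuncts from the shattering event's description.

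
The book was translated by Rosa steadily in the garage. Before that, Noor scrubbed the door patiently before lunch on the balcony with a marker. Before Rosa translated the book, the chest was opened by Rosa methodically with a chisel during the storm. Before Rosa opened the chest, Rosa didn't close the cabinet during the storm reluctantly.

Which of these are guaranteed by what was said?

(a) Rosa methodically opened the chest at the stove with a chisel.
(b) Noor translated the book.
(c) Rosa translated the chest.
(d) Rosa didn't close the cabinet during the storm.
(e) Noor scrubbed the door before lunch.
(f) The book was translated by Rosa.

(e), (f)

(a) Not entailed — 'at the stove' adds information not in the original event.
(b) Not entailed — the passage has Rosa translating the book, not Noor.
(c) Not entailed — Rosa translated the book, not the chest; the chest belongs to the opening event.
(d) Not entailed — dropping 'reluctantly' under negation is not valid — the original leaves open that Rosa closed the cabinet some other way.
(e) Entailed — the original entails any weakening of itself; this just drops 'with a marker', 'on the balcony', 'patiently'.
(f) Entailed — the original entails any weakening of itself; this just drops 'in the garage', 'steadily'.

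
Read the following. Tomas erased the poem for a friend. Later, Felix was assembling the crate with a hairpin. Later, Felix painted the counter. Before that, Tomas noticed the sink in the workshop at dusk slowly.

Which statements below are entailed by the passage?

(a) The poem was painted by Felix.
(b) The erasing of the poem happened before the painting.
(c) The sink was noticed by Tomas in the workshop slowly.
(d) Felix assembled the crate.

(b), (c)

(a) Not entailed — Felix painted the counter, not the poem; the poem belongs to the erasing event.
(b) Entailed — the narrative places the erasing before the painting.
(c) Entailed — every conjunct here is already in the original noticing event.
(d) Not entailed — 'was assembling' is progressive on an accomplishment; it does not entail the completed 'assembled'.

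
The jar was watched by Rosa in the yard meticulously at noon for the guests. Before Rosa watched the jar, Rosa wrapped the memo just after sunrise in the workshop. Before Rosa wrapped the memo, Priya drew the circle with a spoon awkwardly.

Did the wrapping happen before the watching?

yes

The narrative orders the wrapping before the watching.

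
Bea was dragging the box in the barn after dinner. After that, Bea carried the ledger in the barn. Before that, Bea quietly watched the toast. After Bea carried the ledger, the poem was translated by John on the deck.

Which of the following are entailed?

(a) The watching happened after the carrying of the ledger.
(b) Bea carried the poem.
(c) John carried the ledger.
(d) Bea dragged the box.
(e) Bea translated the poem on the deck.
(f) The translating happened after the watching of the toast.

(a) Not entailed — the narrative places the watching before the carrying, not after.
(b) Not entailed — Bea carried the ledger, not the poem; the poem belongs to the translating event.
(c) Not entailed — the passage has Bea carrying the ledger, not John.
(d) Entailed — 'drag' is an activity; 'was dragging' entails that some dragging happened, so 'dragged' holds.
(e) Not entailed — the passage has John translating the poem, not Bea.
(f) Entailed — the narrative places the watching before the translating.

(d), (f)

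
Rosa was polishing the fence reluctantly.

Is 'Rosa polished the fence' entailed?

'polish' is atelic; if Rosa was polishing the fence, then Rosa polished the fence (for some time).

yes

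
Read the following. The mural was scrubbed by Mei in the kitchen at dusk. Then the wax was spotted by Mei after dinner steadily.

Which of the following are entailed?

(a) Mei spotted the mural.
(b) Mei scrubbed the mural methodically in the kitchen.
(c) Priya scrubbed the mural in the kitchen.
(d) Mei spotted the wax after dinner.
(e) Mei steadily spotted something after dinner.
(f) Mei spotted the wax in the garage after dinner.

(d), (e)

(a) Not entailed — Mei spotted the wax, not the mural; the mural belongs to the scrubbing event.
(b) Not entailed — 'methodically' adds information not in the original event.
(c) Not entailed — the passage has Mei scrubbing the mural, not Priya.
(d) Entailed — every conjunct here is already in the original spotting event.
(e) Entailed — every conjunct here is already in the original spotting event.
(f) Not entailed — 'in the garage' adds information not in the original event.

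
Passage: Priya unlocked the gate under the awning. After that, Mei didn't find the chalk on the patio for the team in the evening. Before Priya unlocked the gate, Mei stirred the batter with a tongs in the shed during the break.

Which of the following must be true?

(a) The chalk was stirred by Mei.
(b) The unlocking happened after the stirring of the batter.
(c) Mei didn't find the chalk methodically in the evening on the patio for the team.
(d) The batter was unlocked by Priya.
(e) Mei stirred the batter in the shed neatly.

(b), (c)

(a) Not entailed — Mei stirred the batter, not the chalk; the chalk belongs to the finding event.
(b) Entailed — the narrative places the stirring before the unlocking.
(c) Entailed — under negation, adding a further restriction is entailed: if no such finding event occurred, none occurred methodically either.
(d) Not entailed — Priya unlocked the gate, not the batter; the batter belongs to the stirring event.
(e) Not entailed — 'neatly' adds information not in the original event.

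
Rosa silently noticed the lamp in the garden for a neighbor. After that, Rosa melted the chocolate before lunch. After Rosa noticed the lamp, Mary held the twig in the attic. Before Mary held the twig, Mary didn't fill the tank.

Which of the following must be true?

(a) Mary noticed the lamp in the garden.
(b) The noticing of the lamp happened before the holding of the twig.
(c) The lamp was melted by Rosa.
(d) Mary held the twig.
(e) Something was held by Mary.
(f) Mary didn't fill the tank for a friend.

(a) Not entailed — the passage has Rosa noticing the lamp, not Mary.
(b) Entailed — the narrative places the noticing before the holding.
(c) Not entailed — Rosa melted the chocolate, not the lamp; the lamp belongs to the noticing event.
(d) Entailed — this follows by dropping conjuncts from the holding event's description.
(e) Entailed — the original entails any weakening of itself; this just drops 'in the attic' and generalizes the patient.
(f) Entailed — under negation, adding a further restriction is entailed: if no such filling event occurred, none occurred for a friend either.

(b), (d), (e), (f)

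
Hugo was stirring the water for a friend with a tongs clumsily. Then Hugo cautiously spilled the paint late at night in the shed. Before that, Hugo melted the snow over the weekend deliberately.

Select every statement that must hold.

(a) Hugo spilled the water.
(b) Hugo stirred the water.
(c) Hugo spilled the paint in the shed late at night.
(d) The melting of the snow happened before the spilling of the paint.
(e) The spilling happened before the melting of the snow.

(a) Not entailed — Hugo spilled the paint, not the water; the water belongs to the stirring event.
(b) Entailed — 'stir' is an activity; 'was stirring' entails that some stirring happened, so 'stirred' holds.
(c) Entailed — dropping 'cautiously' leaves a sub-description the original still satisfies.
(d) Entailed — the narrative places the melting before the spilling.
(e) Not entailed — the narrative places the melting before the spilling, not after.

(b), (c), (d)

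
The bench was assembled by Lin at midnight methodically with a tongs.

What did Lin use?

'with a tongs' marks the instrument of the assembling event.

a tongs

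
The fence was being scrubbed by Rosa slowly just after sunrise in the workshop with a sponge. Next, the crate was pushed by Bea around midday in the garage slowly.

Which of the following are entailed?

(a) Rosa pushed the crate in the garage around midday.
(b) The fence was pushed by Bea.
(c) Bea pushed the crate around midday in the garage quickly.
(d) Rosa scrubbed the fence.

(d)

(a) Not entailed — the passage has Bea pushing the crate, not Rosa.
(b) Not entailed — Bea pushed the crate, not the fence; the fence belongs to the scrubbing event.
(c) Not entailed — 'quickly' adds a manner not in (and inconsistent with) the original.
(d) Entailed — 'scrub' is an activity; 'was scrubbing' entails that some scrubbing happened, so 'scrubbed' holds.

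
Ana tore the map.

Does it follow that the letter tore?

no

Nothing is said about any letter; only the map is affected.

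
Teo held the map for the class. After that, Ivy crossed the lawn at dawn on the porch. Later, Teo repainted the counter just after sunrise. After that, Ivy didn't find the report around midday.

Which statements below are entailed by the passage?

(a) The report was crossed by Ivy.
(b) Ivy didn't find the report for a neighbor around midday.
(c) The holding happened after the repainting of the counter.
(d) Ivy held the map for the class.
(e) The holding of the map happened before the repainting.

(b), (e)

(a) Not entailed — Ivy crossed the lawn, not the report; the report belongs to the finding event.
(b) Entailed — under negation, adding a further restriction is entailed: if no such finding event occurred, none occurred for a neighbor either.
(c) Not entailed — the narrative places the holding before the repainting, not after.
(d) Not entailed — the passage has Teo holding the map, not Ivy.
(e) Entailed — the narrative places the holding before the repainting.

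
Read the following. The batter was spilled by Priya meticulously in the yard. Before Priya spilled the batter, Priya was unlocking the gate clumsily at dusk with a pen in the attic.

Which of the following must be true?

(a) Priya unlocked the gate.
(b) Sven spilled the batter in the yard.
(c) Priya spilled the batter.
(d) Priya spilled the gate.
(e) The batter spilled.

(a) Not entailed — 'was unlocking' is progressive on an accomplishment; it does not entail the completed 'unlocked'.
(b) Not entailed — the passage has Priya spilling the batter, not Sven.
(c) Entailed — this follows by dropping conjuncts from the spilling event's description.
(d) Not entailed — Priya spilled the batter, not the gate; the gate belongs to the unlocking event.
(e) Entailed — 'Priya spilled the batter' is causative; it entails the inchoative 'the batter spilled'.

(c), (e)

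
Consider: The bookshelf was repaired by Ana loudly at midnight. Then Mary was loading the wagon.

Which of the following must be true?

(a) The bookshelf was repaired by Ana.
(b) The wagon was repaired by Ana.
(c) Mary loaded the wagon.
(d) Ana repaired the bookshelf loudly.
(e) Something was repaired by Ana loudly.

(a) Entailed — dropping 'loudly', 'at midnight' leaves a sub-description the original still satisfies.
(b) Not entailed — Ana repaired the bookshelf, not the wagon; the wagon belongs to the loading event.
(c) Not entailed — 'was loading' is progressive on an accomplishment; it does not entail the completed 'loaded'.
(d) Entailed — every conjunct here is already in the original repairing event.
(e) Entailed — every conjunct here is already in the original repairing event.

(a), (d), (e)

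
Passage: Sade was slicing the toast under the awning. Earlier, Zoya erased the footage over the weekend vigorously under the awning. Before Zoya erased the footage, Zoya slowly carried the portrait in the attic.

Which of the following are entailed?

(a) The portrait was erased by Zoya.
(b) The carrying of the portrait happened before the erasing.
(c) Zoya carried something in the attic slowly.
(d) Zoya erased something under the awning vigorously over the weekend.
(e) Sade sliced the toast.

(b), (c), (d)

(a) Not entailed — Zoya erased the footage, not the portrait; the portrait belongs to the carrying event.
(b) Entailed — the narrative places the carrying before the erasing.
(c) Entailed — every conjunct here is already in the original carrying event.
(d) Entailed — generalizing the patient leaves a sub-description the original still satisfies.
(e) Not entailed — 'was slicing' is progressive on an accomplishment; it does not entail the completed 'sliced'.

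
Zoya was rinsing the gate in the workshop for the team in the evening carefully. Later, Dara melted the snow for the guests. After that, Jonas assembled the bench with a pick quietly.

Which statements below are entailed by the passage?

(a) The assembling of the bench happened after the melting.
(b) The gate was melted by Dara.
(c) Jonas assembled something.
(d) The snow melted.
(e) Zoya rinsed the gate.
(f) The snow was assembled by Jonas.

(a), (c), (d), (e)

(a) Entailed — the narrative places the melting before the assembling.
(b) Not entailed — Dara melted the snow, not the gate; the gate belongs to the rinsing event.
(c) Entailed — this follows by dropping conjuncts from the assembling event's description.
(d) Entailed — 'Dara melted the snow' is causative; it entails the inchoative 'the snow melted'.
(e) Entailed — 'rinse' is an activity; 'was rinsing' entails that some rinsing happened, so 'rinsed' holds.
(f) Not entailed — Jonas assembled the bench, not the snow; the snow belongs to the melting event.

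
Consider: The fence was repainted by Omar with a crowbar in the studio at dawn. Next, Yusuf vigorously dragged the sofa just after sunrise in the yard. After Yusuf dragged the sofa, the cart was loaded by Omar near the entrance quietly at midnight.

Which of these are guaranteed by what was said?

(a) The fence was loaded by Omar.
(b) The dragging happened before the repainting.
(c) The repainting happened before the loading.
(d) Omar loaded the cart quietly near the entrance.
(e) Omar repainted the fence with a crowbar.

(c), (d), (e)

(a) Not entailed — Omar loaded the cart, not the fence; the fence belongs to the repainting event.
(b) Not entailed — the narrative places the repainting before the dragging, not after.
(c) Entailed — the narrative places the repainting before the loading.
(d) Entailed — this follows by dropping conjuncts from the loading event's description.
(e) Entailed — this follows by dropping conjuncts from the repainting event's description.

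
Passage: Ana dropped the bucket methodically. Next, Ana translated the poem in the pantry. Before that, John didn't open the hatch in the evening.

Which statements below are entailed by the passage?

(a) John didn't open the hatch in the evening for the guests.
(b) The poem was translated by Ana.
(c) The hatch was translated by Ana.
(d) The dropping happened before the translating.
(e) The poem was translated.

(a) Entailed — under negation, adding a further restriction is entailed: if no such opening event occurred, none occurred for the guests either.
(b) Entailed — dropping 'in the pantry' leaves a sub-description the original still satisfies.
(c) Not entailed — Ana translated the poem, not the hatch; the hatch belongs to the opening event.
(d) Entailed — the narrative places the dropping before the translating.
(e) Entailed — this follows by dropping conjuncts from the translating event's description.

(a), (b), (d), (e)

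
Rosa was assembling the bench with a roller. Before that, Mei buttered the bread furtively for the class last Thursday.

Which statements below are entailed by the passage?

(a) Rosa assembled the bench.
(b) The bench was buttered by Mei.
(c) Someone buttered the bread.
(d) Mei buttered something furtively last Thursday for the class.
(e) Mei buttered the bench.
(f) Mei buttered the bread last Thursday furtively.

(a) Not entailed — 'was assembling' is progressive on an accomplishment; it does not entail the completed 'assembled'.
(b) Not entailed — Mei buttered the bread, not the bench; the bench belongs to the assembling event.
(c) Entailed — dropping 'furtively', 'last Thursday', 'for the class' and generalizing the agent leaves a sub-description the original still satisfies.
(d) Entailed — generalizing the patient leaves a sub-description the original still satisfies.
(e) Not entailed — Mei buttered the bread, not the bench; the bench belongs to the assembling event.
(f) Entailed — dropping 'for the class' leaves a sub-description the original still satisfies.

(c), (d), (f)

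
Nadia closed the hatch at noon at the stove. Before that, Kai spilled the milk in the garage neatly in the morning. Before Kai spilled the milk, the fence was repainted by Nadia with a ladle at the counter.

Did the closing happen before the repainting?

no

The narrative orders the repainting before the closing.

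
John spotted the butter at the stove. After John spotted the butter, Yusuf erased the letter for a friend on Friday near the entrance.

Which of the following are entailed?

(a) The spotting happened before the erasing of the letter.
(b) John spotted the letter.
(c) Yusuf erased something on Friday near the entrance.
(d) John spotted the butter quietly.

(a) Entailed — the narrative places the spotting before the erasing.
(b) Not entailed — John spotted the butter, not the letter; the letter belongs to the erasing event.
(c) Entailed — every conjunct here is already in the original erasing event.
(d) Not entailed — 'quietly' adds information not in the original event.

(a), (c)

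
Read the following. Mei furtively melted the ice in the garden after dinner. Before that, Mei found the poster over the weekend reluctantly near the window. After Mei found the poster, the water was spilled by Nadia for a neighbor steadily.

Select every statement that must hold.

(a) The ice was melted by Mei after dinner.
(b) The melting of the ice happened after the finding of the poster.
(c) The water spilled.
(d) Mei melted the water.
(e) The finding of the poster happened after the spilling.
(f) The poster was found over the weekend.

(a) Entailed — this follows by dropping conjuncts from the melting event's description.
(b) Entailed — the narrative places the finding before the melting.
(c) Entailed — 'Nadia spilled the water' is causative; it entails the inchoative 'the water spilled'.
(d) Not entailed — Mei melted the ice, not the water; the water belongs to the spilling event.
(e) Not entailed — the narrative places the finding before the spilling, not after.
(f) Entailed — every conjunct here is already in the original finding event.

(a), (b), (c), (f)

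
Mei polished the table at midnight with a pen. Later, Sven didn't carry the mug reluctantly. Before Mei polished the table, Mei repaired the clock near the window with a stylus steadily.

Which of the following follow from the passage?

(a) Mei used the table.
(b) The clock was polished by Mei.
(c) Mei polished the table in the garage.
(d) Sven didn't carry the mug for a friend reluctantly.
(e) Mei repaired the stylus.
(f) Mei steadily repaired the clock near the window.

(d), (f)

(a) Not entailed — the table is the patient, not an instrument — Mei used a pen.
(b) Not entailed — Mei polished the table, not the clock; the clock belongs to the repairing event.
(c) Not entailed — 'in the garage' adds information not in the original event.
(d) Entailed — under negation, adding a further restriction is entailed: if no such carrying event occurred, none occurred for a friend either.
(e) Not entailed — the stylus is the instrument, not what was repaired.
(f) Entailed — dropping 'with a stylus' leaves a sub-description the original still satisfies.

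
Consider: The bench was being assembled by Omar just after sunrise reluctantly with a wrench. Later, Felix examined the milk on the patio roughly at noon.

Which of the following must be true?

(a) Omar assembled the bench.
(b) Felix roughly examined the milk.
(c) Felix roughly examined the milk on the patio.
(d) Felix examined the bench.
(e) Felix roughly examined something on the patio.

(b), (c), (e)

(a) Not entailed — 'was assembling' is progressive on an accomplishment; it does not entail the completed 'assembled'.
(b) Entailed — every conjunct here is already in the original examining event.
(c) Entailed — dropping 'at noon' leaves a sub-description the original still satisfies.
(d) Not entailed — Felix examined the milk, not the bench; the bench belongs to the assembling event.
(e) Entailed — every conjunct here is already in the original examining event.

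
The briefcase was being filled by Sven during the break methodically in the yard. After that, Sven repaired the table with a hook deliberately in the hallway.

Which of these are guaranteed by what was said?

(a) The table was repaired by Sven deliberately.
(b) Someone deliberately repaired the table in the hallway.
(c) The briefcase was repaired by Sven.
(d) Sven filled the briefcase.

(a), (b)

(a) Entailed — the original entails any weakening of itself; this just drops 'in the hallway', 'with a hook'.
(b) Entailed — the original entails any weakening of itself; this just drops 'with a hook' and generalizes the agent.
(c) Not entailed — Sven repaired the table, not the briefcase; the briefcase belongs to the filling event.
(d) Not entailed — 'was filling' is progressive on an accomplishment; it does not entail the completed 'filled'.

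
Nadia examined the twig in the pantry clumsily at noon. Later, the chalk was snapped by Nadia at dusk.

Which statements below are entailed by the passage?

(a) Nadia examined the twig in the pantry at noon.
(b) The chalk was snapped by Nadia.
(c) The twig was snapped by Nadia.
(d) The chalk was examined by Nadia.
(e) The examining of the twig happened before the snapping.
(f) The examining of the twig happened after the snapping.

(a), (b), (e)

(a) Entailed — dropping 'clumsily' leaves a sub-description the original still satisfies.
(b) Entailed — dropping 'at dusk' leaves a sub-description the original still satisfies.
(c) Not entailed — Nadia snapped the chalk, not the twig; the twig belongs to the examining event.
(d) Not entailed — Nadia examined the twig, not the chalk; the chalk belongs to the snapping event.
(e) Entailed — the narrative places the examining before the snapping.
(f) Not entailed — the narrative places the examining before the snapping, not after.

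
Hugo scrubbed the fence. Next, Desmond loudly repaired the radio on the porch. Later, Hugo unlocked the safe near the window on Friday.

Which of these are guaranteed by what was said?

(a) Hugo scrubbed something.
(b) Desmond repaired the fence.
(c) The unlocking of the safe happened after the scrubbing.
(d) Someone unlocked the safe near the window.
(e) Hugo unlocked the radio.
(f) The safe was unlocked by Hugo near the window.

(a), (c), (d), (f)

(a) Entailed — the original entails any weakening of itself; this just generalizes the patient.
(b) Not entailed — Desmond repaired the radio, not the fence; the fence belongs to the scrubbing event.
(c) Entailed — the narrative places the scrubbing before the unlocking.
(d) Entailed — every conjunct here is already in the original unlocking event.
(e) Not entailed — Hugo unlocked the safe, not the radio; the radio belongs to the repairing event.
(f) Entailed — dropping 'on Friday' leaves a sub-description the original still satisfies.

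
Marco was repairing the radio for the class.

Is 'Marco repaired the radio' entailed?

no

'was repairing' is progressive; for an accomplishment like 'repair the radio', it doesn't entail completion.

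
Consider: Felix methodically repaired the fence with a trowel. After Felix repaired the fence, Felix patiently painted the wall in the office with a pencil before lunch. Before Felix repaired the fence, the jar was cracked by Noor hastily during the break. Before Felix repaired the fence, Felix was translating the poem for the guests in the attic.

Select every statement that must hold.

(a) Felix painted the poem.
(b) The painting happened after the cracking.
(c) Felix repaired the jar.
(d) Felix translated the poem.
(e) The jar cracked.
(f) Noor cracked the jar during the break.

(b), (e), (f)

(a) Not entailed — Felix painted the wall, not the poem; the poem belongs to the translating event.
(b) Entailed — the narrative places the cracking before the painting.
(c) Not entailed — Felix repaired the fence, not the jar; the jar belongs to the cracking event.
(d) Not entailed — 'was translating' is progressive on an accomplishment; it does not entail the completed 'translated'.
(e) Entailed — 'Noor cracked the jar' is causative; it entails the inchoative 'the jar cracked'.
(f) Entailed — dropping 'hastily' leaves a sub-description the original still satisfies.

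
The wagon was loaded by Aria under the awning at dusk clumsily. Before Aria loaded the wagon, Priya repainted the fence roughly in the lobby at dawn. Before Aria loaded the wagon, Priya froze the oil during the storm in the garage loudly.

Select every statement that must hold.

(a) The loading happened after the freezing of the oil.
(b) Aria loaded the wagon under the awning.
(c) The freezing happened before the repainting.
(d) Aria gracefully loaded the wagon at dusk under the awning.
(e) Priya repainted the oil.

(a), (b)

(a) Entailed — the narrative places the freezing before the loading.
(b) Entailed — this follows by dropping conjuncts from the loading event's description.
(c) Not entailed — the narrative doesn't order the freezing relative to the repainting.
(d) Not entailed — 'gracefully' adds a manner not in (and inconsistent with) the original.
(e) Not entailed — Priya repainted the fence, not the oil; the oil belongs to the freezing event.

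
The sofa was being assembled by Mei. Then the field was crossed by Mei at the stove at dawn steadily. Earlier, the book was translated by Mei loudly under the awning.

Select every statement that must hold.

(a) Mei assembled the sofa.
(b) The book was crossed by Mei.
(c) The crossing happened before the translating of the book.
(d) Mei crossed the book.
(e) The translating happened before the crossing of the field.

(a) Not entailed — 'was assembling' is progressive on an accomplishment; it does not entail the completed 'assembled'.
(b) Not entailed — Mei crossed the field, not the book; the book belongs to the translating event.
(c) Not entailed — the narrative places the translating before the crossing, not after.
(d) Not entailed — Mei crossed the field, not the book; the book belongs to the translating event.
(e) Entailed — the narrative places the translating before the crossing.

(e)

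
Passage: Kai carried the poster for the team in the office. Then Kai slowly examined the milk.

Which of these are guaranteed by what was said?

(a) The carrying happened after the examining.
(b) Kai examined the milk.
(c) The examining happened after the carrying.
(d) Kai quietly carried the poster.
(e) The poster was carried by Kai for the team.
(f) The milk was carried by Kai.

(b), (c), (e)

(a) Not entailed — the narrative places the carrying before the examining, not after.
(b) Entailed — every conjunct here is already in the original examining event.
(c) Entailed — the narrative places the carrying before the examining.
(d) Not entailed — 'quietly' adds information not in the original event.
(e) Entailed — every conjunct here is already in the original carrying event.
(f) Not entailed — Kai carried the poster, not the milk; the milk belongs to the examining event.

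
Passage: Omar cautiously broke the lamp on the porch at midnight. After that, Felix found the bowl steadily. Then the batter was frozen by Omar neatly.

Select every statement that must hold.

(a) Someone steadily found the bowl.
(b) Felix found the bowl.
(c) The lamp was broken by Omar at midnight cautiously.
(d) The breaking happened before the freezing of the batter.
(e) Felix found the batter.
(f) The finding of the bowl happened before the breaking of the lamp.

(a) Entailed — the original entails any weakening of itself; this just generalizes the agent.
(b) Entailed — the original entails any weakening of itself; this just drops 'steadily'.
(c) Entailed — this follows by dropping conjuncts from the breaking event's description.
(d) Entailed — the narrative places the breaking before the freezing.
(e) Not entailed — Felix found the bowl, not the batter; the batter belongs to the freezing event.
(f) Not entailed — the narrative places the breaking before the finding, not after.

(a), (b), (c), (d)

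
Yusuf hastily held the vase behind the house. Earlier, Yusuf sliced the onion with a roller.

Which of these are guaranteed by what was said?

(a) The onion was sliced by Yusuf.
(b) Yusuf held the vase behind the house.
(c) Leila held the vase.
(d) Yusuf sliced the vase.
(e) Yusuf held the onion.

(a), (b)

(a) Entailed — every conjunct here is already in the original slicing event.
(b) Entailed — every conjunct here is already in the original holding event.
(c) Not entailed — the passage has Yusuf holding the vase, not Leila.
(d) Not entailed — Yusuf sliced the onion, not the vase; the vase belongs to the holding event.
(e) Not entailed — Yusuf held the vase, not the onion; the onion belongs to the slicing event.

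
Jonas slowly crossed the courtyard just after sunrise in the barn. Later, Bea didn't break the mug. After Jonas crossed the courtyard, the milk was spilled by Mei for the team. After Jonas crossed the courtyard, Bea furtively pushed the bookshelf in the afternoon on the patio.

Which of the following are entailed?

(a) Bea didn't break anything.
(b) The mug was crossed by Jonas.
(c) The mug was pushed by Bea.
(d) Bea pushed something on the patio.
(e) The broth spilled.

(d)

(a) Not entailed — the original only denies this specific event; Bea may have broken something else.
(b) Not entailed — Jonas crossed the courtyard, not the mug; the mug belongs to the breaking event.
(c) Not entailed — Bea pushed the bookshelf, not the mug; the mug belongs to the breaking event.
(d) Entailed — this follows by dropping conjuncts from the pushing event's description.
(e) Not entailed — the milk is what spilled, not the broth.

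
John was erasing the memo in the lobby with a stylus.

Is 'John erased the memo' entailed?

'was erasing' is progressive; for an accomplishment like 'erase the memo', it doesn't entail completion.

no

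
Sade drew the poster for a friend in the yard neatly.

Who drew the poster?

'Sade' marks the agent of the drawing event.

Sade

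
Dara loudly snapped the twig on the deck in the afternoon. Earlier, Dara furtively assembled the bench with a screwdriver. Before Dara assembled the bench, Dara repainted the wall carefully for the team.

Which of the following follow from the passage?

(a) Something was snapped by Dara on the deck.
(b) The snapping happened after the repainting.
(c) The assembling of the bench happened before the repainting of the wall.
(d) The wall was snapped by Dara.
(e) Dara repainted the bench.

(a), (b)

(a) Entailed — every conjunct here is already in the original snapping event.
(b) Entailed — the narrative places the repainting before the snapping.
(c) Not entailed — the narrative places the repainting before the assembling, not after.
(d) Not entailed — Dara snapped the twig, not the wall; the wall belongs to the repainting event.
(e) Not entailed — Dara repainted the wall, not the bench; the bench belongs to the assembling event.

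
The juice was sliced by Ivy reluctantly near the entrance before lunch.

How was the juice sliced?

'reluctantly' marks the manner of the slicing event.

reluctantly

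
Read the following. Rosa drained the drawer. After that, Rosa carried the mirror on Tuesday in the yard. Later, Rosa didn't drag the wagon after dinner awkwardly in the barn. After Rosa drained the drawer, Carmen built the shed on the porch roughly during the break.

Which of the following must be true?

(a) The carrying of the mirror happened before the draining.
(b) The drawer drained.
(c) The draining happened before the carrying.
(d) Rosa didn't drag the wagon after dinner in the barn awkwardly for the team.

(b), (c), (d)

(a) Not entailed — the narrative places the draining before the carrying, not after.
(b) Entailed — 'Rosa drained the drawer' is causative; it entails the inchoative 'the drawer drained'.
(c) Entailed — the narrative places the draining before the carrying.
(d) Entailed — under negation, adding a further restriction is entailed: if no such dragging event occurred, none occurred for the team either.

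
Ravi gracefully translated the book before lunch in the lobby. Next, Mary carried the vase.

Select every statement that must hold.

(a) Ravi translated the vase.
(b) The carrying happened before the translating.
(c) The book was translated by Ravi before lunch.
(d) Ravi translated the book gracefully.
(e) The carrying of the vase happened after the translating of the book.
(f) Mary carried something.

(a) Not entailed — Ravi translated the book, not the vase; the vase belongs to the carrying event.
(b) Not entailed — the narrative places the translating before the carrying, not after.
(c) Entailed — dropping 'in the lobby', 'gracefully' leaves a sub-description the original still satisfies.
(d) Entailed — the original entails any weakening of itself; this just drops 'in the lobby', 'before lunch'.
(e) Entailed — the narrative places the translating before the carrying.
(f) Entailed — the original entails any weakening of itself; this just generalizes the patient.

(c), (d), (e), (f)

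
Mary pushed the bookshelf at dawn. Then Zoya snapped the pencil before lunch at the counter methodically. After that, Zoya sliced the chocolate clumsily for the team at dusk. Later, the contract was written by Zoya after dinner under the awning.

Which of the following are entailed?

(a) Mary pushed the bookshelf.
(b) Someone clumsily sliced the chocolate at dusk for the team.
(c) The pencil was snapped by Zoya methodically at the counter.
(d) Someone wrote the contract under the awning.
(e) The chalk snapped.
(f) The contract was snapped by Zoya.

(a), (b), (c), (d)

(a) Entailed — dropping 'at dawn' leaves a sub-description the original still satisfies.
(b) Entailed — the original entails any weakening of itself; this just generalizes the agent.
(c) Entailed — the original entails any weakening of itself; this just drops 'before lunch'.
(d) Entailed — the original entails any weakening of itself; this just drops 'after dinner' and generalizes the agent.
(e) Not entailed — the pencil is what snapped, not the chalk.
(f) Not entailed — Zoya snapped the pencil, not the contract; the contract belongs to the writing event.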